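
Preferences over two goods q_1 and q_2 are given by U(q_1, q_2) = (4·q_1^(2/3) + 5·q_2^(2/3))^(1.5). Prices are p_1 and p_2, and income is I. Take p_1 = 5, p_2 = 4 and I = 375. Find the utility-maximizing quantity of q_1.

q_1* = 18.5105

MU_q_1 ∝ 4·q_1^(-1/3), MU_q_2 ∝ 5·q_2^(-1/3), so MRS = (4/5)·(q_2/q_1)^(1/3) = p_1/p_2.
Solve for the ratio: q_2/q_1 = [(5/4)·p_1/p_2]^(3).
Substitute q_2 = (q_2/q_1)·q_1 into the budget: q_1* = I/(p_1 + p_2·(q_2/q_1)).
Numerically q_2/q_1 = 3.814697, so q_1* = 375/(5 + 4·3.814697) = 18.5105.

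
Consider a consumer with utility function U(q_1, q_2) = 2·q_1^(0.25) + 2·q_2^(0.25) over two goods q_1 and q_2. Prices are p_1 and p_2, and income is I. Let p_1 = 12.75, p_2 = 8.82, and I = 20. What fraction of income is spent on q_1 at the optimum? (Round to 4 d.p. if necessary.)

From the CES first-order condition, (q_2/q_1)^(0.75) = p_1/p_2.
Hence q_2/q_1 = (p_1/p_2)^(1/(0.75)), i.e. raised to the 4/3 power.
Substitute q_2 = (q_2/q_1)·q_1 into the budget: q_1* = I/(p_1 + p_2·(q_2/q_1)).
Numerically q_2/q_1 = 1.634515, so q_1* = 20/(12.75 + 8.82·1.634515) = 0.7362 and q_2* = 1.634515·0.7362 = 1.2033.
Expenditure on q_1: 12.75·0.7362 = 9.3866; share = 0.4693.

share on q_1 = 0.4693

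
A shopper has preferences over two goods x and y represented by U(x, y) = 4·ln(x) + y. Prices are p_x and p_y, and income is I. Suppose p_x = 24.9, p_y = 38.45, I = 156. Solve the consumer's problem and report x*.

Set MRS = p_x/p_y: (4/x)/1 = p_x/p_y.
So x*(p_x,p_y) = 4·p_y/p_x, independent of income; and y* = (I − 4·p_y)/p_y.
At the given prices: x* = 4·38.45/24.9 = 6.1767.

x* = 6.1767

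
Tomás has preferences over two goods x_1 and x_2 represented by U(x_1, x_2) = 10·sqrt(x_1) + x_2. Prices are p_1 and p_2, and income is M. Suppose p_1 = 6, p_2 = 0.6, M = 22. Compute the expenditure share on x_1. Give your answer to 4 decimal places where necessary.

share on x_1 = 0.0682

Set MRS = p_1/p_2: 5·x_1^(−1/2) = p_1/p_2.
Thus x_1* = (5·p_2/p_1)² — independent of M — with the rest of income spent on x_2.
Plugging in: x_1* = (5·0.6/6)² = 0.25, x_2* = 34.1667.
Expenditure on x_1: 6·0.25 = 1.5; share = 0.0682.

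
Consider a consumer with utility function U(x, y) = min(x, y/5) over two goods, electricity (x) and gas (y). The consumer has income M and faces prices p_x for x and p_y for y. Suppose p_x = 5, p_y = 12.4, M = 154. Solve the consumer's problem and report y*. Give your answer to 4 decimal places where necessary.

Leontief preferences: the optimum is at the kink where x/1 = y/5, i.e. y = 5·x.
Budget: p_x·x + p_y·5·x = M, so (p_x + 5·p_y)·x = M.
Demand: x*(p_x,p_y,M) = M/(p_x + 5·p_y), y* = 5·M/(p_x + 5·p_y).
Here 5 + 5·12.4 = 67, giving y* = 11.4925.

y* = 11.4925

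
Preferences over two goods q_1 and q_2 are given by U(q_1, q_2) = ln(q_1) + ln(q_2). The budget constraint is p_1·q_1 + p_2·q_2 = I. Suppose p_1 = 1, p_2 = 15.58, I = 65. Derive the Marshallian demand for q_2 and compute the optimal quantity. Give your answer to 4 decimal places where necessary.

Demand: q_1*(p_1,p_2,I) = 0.5·I/p_1 and q_2* = 0.5·I/p_2.
At p_1=1, p_2=15.58, I=65: q_2* = 0.5·65/15.58 = 2.086.

q_2* = 2.086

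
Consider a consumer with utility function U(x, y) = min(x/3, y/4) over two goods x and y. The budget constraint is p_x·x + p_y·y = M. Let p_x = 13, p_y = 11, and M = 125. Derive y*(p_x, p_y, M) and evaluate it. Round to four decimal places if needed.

Leontief preferences: the optimum is at the kink where x/3 = y/4, i.e. y = (4/3)·x.
Budget: p_x·x + p_y·(4/3)·x = M, so (3·p_x + 4·p_y)·x = 3·M.
Demand: x*(p_x,p_y,M) = 3·M/(3·p_x + 4·p_y), y* = 4·M/(3·p_x + 4·p_y).
Here 3·13 + 4·11 = 83, giving y* = 6.0241.

y* = 6.0241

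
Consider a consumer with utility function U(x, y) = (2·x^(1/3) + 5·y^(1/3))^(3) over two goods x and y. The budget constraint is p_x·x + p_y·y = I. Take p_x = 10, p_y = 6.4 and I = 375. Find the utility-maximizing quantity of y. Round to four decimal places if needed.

y* = 48.7312

MRS = MU_x/MU_y = (2/5)·(y/x)^(2/3). Set equal to p_x/p_y.
Solve for the ratio: y/x = [(5/2)·p_x/p_y]^(1.5).
Substitute y = (y/x)·x into the budget: x* = I/(p_x + p_y·(y/x)).
Numerically y/x = 7.720404, so x* = 375/(10 + 6.4·7.720404) = 6.312 and y* = 7.720404·6.312 = 48.7312.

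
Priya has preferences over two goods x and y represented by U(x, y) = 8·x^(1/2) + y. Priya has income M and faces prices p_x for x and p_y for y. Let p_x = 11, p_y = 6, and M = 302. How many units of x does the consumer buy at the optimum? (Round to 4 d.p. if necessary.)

Set MRS = p_x/p_y: 4·x^(−1/2) = p_x/p_y.
Solve: √x = 4·p_y/p_x, so x*(p_x,p_y) = (4·p_y/p_x)², and y* = (M − p_x·x*)/p_y.
Plugging in: x* = (4·6/11)² = 4.7603.

x* = 4.7603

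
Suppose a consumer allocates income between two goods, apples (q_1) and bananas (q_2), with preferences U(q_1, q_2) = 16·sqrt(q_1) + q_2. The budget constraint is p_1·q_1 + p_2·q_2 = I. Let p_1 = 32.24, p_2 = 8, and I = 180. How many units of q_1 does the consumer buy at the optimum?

Solve: √q_1 = 8·p_2/p_1, so q_1*(p_1,p_2) = (8·p_2/p_1)², and q_2* = (I − p_1·q_1*)/p_2.
Plugging in: q_1* = (8·8/32.24)² = 3.9407.

q_1* = 3.9407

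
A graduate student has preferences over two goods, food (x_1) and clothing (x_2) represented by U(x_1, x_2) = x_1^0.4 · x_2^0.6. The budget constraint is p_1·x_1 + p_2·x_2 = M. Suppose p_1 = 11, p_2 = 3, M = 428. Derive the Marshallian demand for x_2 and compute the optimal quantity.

The MRS is (2/3)·x_2/x_1. Set MRS = p_1/p_2.
So 0.4·p_2·x_2 = 0.6·p_1·x_1; combined with the budget, a share 0.4 of income goes to x_1.
Demand: x_1*(p_1,p_2,M) = 0.4·M/p_1 and x_2* = 0.6·M/p_2.
At p_1=11, p_2=3, M=428: x_2* = 0.6·428/3 = 85.6.

x_2* = 85.6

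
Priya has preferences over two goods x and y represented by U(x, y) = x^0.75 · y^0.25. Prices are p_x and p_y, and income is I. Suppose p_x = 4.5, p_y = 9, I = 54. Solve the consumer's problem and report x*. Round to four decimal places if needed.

The MRS is 3·y/x. Set MRS = p_x/p_y.
So 0.75·p_y·y = 0.25·p_x·x; combined with the budget, a share 0.75 of income goes to x.
Demand: x*(p_x,p_y,I) = 0.75·I/p_x and y* = 0.25·I/p_y.
At p_x=4.5, p_y=9, I=54: x* = 0.75·54/4.5 = 9.

x* = 9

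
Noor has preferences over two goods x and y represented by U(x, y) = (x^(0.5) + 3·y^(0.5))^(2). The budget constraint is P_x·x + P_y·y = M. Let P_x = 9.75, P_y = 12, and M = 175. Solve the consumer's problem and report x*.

MU_x ∝ x^(-0.5), MU_y ∝ 3·y^(-0.5), so MRS = (1/3)·(y/x)^(0.5) = P_x/P_y.
Hence y/x = (3·P_x/P_y)^(1/(0.5)), i.e. raised to the 2 power.
Substitute y = (y/x)·x into the budget: x* = M/(P_x + P_y·(y/x)).
Numerically y/x = 5.941406, so x* = 175/(9.75 + 12·5.941406) = 2.1592.

x* = 2.1592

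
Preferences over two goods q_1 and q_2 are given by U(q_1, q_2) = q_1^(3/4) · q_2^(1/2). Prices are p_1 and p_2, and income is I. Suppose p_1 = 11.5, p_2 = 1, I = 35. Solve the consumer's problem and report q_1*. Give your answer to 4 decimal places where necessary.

q_1* = 1.8261

MU_q_1/MU_q_2 = (0.75·q_2)/(0.5·q_1); tangency sets this equal to p_1/p_2.
Rearranging, p_2·q_2 = (2/3)·p_1·q_1. Substituting into the budget gives p_1·q_1·(1 + (2/3)) = I.
Demand: q_1*(p_1,p_2,I) = 0.6·I/p_1 and q_2* = 0.4·I/p_2.
At p_1=11.5, p_2=1, I=35: q_1* = 0.6·35/11.5 = 1.8261.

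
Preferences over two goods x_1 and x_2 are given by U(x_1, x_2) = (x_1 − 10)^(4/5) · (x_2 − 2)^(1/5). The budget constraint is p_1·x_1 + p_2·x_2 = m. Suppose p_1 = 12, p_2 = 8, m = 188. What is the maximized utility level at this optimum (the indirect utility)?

V = 2.8492

Let x_1' = x_1−10, x_2' = x_2−2. MRS = 4·x_2'/x_1' = p_1/p_2.
Substituting into the budget: x_1* = 10 + 0.8·(m − 10·p_1 − 2·p_2)/p_1, and x_2* = 2 + 0.2·(…)/p_2.
Discretionary income = 188 − 10·12 − 2·8 = 52; x_1* = 10 + 0.8·52/12 = 13.4667; x_2* = 2 + 0.2·52/8 = 3.3.
Utility at the optimum: U(13.4667, 3.3) = 2.8492.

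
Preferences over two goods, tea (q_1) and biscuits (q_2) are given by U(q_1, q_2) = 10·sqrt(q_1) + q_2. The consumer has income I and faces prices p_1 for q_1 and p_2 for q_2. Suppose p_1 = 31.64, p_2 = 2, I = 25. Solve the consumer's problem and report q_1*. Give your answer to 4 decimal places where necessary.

q_1* = 0.0999

Solve: √q_1 = 5·p_2/p_1, so q_1*(p_1,p_2) = (5·p_2/p_1)², and q_2* = (I − p_1·q_1*)/p_2.
Plugging in: q_1* = (5·2/31.64)² = 0.0999.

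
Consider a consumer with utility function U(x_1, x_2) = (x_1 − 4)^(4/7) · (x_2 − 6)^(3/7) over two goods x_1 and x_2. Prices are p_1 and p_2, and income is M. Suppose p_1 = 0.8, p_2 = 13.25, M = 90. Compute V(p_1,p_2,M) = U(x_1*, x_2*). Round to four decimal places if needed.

This is Cobb-Douglas in (x_1−4, x_2−6): tangency gives 4/7·p_2·(x_2−6) = 3/7·p_1·(x_1−4).
Substituting into the budget: x_1* = 4 + 4/7·(M − 4·p_1 − 6·p_2)/p_1, and x_2* = 6 + 3/7·(…)/p_2.
Discretionary income = 90 − 4·0.8 − 6·13.25 = 7.3; x_1* = 4 + 4/7·7.3/0.8 = 9.2143; x_2* = 6 + 3/7·7.3/13.25 = 6.2361.
Utility at the optimum: U(9.2143, 6.2361) = 1.3841.

V = 1.3841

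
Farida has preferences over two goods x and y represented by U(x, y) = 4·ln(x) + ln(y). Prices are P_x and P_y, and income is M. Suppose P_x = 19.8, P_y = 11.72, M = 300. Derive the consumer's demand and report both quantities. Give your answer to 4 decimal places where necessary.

Demand: x*(P_x,P_y,M) = 0.8·M/P_x and y* = 0.2·M/P_y.
At P_x=19.8, P_y=11.72, M=300: x* = 0.8·300/19.8 = 12.1212, y* = 5.1195.

x* = 12.1212, y* = 5.1195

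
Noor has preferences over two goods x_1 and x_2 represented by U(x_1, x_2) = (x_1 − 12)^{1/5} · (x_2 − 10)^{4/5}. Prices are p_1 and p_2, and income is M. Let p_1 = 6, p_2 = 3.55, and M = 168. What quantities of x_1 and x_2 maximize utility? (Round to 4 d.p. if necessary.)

Let x_1' = x_1−12, x_2' = x_2−10. MRS = (1/4)·x_2'/x_1' = p_1/p_2.
After buying the subsistence bundle (12, 10), a share 0.2 of the remaining income goes to x_1: x_1* = 12 + 0.2·(M − 12p_1 − 10p_2)/p_1.
Discretionary income = 168 − 12·6 − 10·3.55 = 60.5; x_1* = 12 + 0.2·60.5/6 = 14.0167; x_2* = 10 + 0.8·60.5/3.55 = 23.6338.

x_1* = 14.0167, x_2* = 23.6338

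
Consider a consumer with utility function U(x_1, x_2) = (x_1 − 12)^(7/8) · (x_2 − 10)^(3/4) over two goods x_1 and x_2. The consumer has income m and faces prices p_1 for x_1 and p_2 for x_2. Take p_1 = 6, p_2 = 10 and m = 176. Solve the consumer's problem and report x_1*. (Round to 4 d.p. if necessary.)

MRS = (7/6)·(x_2−10)/(x_1−12). Tangency with p_1/p_2 gives x_2−10 = (6/7)·(p_1/p_2)·(x_1−12).
After buying the subsistence bundle (12, 10), a share 7/13 of the remaining income goes to x_1: x_1* = 12 + 7/13·(m − 12p_1 − 10p_2)/p_1.
Discretionary income = 176 − 12·6 − 10·10 = 4; x_1* = 12 + 7/13·4/6 = 12.359.

x_1* = 12.359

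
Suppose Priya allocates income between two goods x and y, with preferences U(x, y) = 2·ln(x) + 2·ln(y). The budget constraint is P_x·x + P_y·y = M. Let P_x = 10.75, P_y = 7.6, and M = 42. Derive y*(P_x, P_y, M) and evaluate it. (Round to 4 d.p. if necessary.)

The MRS is y/x. Set MRS = P_x/P_y.
So 2·P_y·y = 2·P_x·x; combined with the budget, a share 0.5 of income goes to x.
Demand: x*(P_x,P_y,M) = 0.5·M/P_x and y* = 0.5·M/P_y.
At P_x=10.75, P_y=7.6, M=42: y* = 0.5·42/7.6 = 2.7632.

y* = 2.7632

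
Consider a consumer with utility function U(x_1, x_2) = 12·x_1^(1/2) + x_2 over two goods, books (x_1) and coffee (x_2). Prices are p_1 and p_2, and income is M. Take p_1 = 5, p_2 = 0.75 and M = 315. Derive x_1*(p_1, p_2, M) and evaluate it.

Set MRS = p_1/p_2: 6·x_1^(−1/2) = p_1/p_2.
Solve: √x_1 = 6·p_2/p_1, so x_1*(p_1,p_2) = (6·p_2/p_1)², and x_2* = (M − p_1·x_1*)/p_2.
Plugging in: x_1* = (6·0.75/5)² = 0.81.

x_1* = 0.81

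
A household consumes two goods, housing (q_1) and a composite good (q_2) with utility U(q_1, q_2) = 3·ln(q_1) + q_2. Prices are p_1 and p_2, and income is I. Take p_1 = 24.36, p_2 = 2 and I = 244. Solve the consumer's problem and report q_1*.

q_1* = 0.2463

Set MRS = p_1/p_2: (3/q_1)/1 = p_1/p_2.
So q_1*(p_1,p_2) = 3·p_2/p_1, independent of income; and q_2* = (I − 3·p_2)/p_2.
At the given prices: q_1* = 3·2/24.36 = 0.2463.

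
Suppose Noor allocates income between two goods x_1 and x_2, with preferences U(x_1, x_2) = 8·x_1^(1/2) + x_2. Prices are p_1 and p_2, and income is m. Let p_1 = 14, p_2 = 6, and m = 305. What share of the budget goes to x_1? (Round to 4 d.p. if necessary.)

share on x_1 = 0.1349

MU_x_1 = 4/√x_1, MU_x_2 = 1. Tangency: 4/√x_1 = p_1/p_2.
Thus x_1* = (4·p_2/p_1)² — independent of m — with the rest of income spent on x_2.
Plugging in: x_1* = (4·6/14)² = 2.9388, x_2* = 43.9762.
Expenditure on x_1: 14·2.9388 = 41.1429; share = 0.1349.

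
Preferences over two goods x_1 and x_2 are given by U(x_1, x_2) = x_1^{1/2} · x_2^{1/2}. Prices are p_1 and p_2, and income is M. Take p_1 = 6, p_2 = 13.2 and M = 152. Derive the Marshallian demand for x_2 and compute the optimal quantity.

x_2* = 5.7576

MU_x_1/MU_x_2 = (0.5·x_2)/(0.5·x_1); tangency sets this equal to p_1/p_2.
Rearranging, p_2·x_2 = p_1·x_1. Substituting into the budget gives p_1·x_1·(1 + 1) = M.
Demand: x_1*(p_1,p_2,M) = 0.5·M/p_1 and x_2* = 0.5·M/p_2.
At p_1=6, p_2=13.2, M=152: x_2* = 0.5·152/13.2 = 5.7576.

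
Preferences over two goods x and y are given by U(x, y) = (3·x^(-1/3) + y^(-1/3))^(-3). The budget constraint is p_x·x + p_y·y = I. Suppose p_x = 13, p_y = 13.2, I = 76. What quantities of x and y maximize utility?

x* = 4.0588, y* = 1.7603

From the CES first-order condition, 3·(y/x)^(4/3) = p_x/p_y.
Hence y/x = ((1/3)·p_x/p_y)^(1/(4/3)), i.e. raised to the 0.75 power.
With the ratio pinned down, the budget gives x* = I/(p_x + p_y·(y/x)) and y* = (y/x)·x*.
Numerically y/x = 0.433697, so x* = 76/(13 + 13.2·0.433697) = 4.0588 and y* = 0.433697·4.0588 = 1.7603.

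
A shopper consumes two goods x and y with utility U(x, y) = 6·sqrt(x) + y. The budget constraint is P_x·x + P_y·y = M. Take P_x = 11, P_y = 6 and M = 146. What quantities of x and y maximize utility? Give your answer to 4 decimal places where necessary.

MU_x = 3/√x, MU_y = 1. Tangency: 3/√x = P_x/P_y.
Solve: √x = 3·P_y/P_x, so x*(P_x,P_y) = (3·P_y/P_x)², and y* = (M − P_x·x*)/P_y.
Plugging in: x* = (3·6/11)² = 2.6777, y* = 19.4242.

x* = 2.6777, y* = 19.4242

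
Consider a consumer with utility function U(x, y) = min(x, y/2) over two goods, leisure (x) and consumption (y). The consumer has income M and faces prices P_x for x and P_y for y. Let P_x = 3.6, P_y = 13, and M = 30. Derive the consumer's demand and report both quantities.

x* = 1.0135, y* = 2.027

With perfect complements, no substitution: consume in ratio x:y = 1:2.
Budget: P_x·x + P_y·2·x = M, so (P_x + 2·P_y)·x = M.
Demand: x*(P_x,P_y,M) = M/(P_x + 2·P_y), y* = 2·M/(P_x + 2·P_y).
Here 3.6 + 2·13 = 29.6, giving x* = 1.0135 and y* = 2.027.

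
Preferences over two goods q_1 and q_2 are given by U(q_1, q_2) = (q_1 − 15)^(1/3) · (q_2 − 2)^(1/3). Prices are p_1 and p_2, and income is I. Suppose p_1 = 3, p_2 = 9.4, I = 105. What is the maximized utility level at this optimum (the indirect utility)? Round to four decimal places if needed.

Let q_1' = q_1−15, q_2' = q_2−2. MRS = q_2'/q_1' = p_1/p_2.
Substituting into the budget: q_1* = 15 + 0.5·(I − 15·p_1 − 2·p_2)/p_1, and q_2* = 2 + 0.5·(…)/p_2.
Discretionary income = 105 − 15·3 − 2·9.4 = 41.2; q_1* = 15 + 0.5·41.2/3 = 21.8667; q_2* = 2 + 0.5·41.2/9.4 = 4.1915.
Utility at the optimum: U(21.8667, 4.1915) = 2.4689.

V = 2.4689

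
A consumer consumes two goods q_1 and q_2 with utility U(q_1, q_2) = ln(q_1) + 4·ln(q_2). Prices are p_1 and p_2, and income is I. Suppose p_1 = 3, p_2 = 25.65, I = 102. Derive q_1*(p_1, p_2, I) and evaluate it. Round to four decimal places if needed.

q_1* = 6.8

MU_q_1/MU_q_2 = (q_2)/(4·q_1); tangency sets this equal to p_1/p_2.
Rearranging, p_2·q_2 = 4·p_1·q_1. Substituting into the budget gives p_1·q_1·(1 + 4) = I.
Demand: q_1*(p_1,p_2,I) = 0.2·I/p_1 and q_2* = 0.8·I/p_2.
At p_1=3, p_2=25.65, I=102: q_1* = 0.2·102/3 = 6.8.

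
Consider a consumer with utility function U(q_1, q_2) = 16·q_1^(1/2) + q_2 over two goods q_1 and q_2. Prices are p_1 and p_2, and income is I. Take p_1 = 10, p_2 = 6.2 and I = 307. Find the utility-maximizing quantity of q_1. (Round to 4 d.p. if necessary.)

Utility is quasi-linear in q_2; the FOC for q_1 is 8/√q_1 = p_1/p_2.
Thus q_1* = (8·p_2/p_1)² — independent of I — with the rest of income spent on q_2.
Plugging in: q_1* = (8·6.2/10)² = 24.6016.

q_1* = 24.6016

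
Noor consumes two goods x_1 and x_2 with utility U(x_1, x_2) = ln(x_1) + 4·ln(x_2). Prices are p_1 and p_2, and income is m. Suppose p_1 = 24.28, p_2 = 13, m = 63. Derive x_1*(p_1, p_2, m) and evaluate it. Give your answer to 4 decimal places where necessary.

x_1* = 0.5189

The MRS is (1/4)·x_2/x_1. Set MRS = p_1/p_2.
So p_2·x_2 = 4·p_1·x_1; combined with the budget, a share 0.2 of income goes to x_1.
Demand: x_1*(p_1,p_2,m) = 0.2·m/p_1 and x_2* = 0.8·m/p_2.
At p_1=24.28, p_2=13, m=63: x_1* = 0.2·63/24.28 = 0.5189.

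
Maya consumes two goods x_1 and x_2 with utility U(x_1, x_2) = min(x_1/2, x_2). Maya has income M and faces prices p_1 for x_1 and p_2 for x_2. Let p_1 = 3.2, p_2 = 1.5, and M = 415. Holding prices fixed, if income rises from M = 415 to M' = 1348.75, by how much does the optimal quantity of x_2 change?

Δx_2* = 118.1962

Demand: x_1*(p_1,p_2,M) = 2·M/(2·p_1 + p_2), x_2* = M/(2·p_1 + p_2).
Here 2·3.2 + 1.5 = 7.9, giving x_2* = 52.5316.
At M' = 1348.75: x_2* = 170.7278. Change: 170.7278 − 52.5316 = 118.1962.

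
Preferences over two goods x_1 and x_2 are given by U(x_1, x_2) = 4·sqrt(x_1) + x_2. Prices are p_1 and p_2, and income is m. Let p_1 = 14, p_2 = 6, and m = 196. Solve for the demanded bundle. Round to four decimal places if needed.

x_1* = 0.7347, x_2* = 30.9524

Set MRS = p_1/p_2: 2·x_1^(−1/2) = p_1/p_2.
Solve: √x_1 = 2·p_2/p_1, so x_1*(p_1,p_2) = (2·p_2/p_1)², and x_2* = (m − p_1·x_1*)/p_2.
Plugging in: x_1* = (2·6/14)² = 0.7347, x_2* = 30.9524.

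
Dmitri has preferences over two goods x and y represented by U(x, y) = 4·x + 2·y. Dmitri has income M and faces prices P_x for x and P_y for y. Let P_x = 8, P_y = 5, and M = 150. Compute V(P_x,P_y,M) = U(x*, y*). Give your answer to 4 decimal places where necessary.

x gives more utility per dollar, so spend all income on x: x* = M/P_x, y* = 0.
Numerically: x* = 18.75, y* = 0.
Utility at the optimum: U(18.75, 0) = 75.

V = 75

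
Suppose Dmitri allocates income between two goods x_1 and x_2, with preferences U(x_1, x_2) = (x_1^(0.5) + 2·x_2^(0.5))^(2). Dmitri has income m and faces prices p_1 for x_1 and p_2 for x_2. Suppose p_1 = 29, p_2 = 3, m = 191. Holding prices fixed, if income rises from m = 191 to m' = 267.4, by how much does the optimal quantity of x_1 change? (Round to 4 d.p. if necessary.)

From the CES first-order condition, (1/2)·(x_2/x_1)^(0.5) = p_1/p_2.
Hence x_2/x_1 = (2·p_1/p_2)^(1/(0.5)), i.e. raised to the 2 power.
With the ratio pinned down, the budget gives x_1* = m/(p_1 + p_2·(x_2/x_1)) and x_2* = (x_2/x_1)·x_1*.
Numerically x_2/x_1 = 373.777778, so x_1* = 191/(29 + 3·373.777778) = 0.166.
At m' = 267.4: x_1* = 0.2325. Change: 0.2325 − 0.166 = 0.0664.

Δx_1* = 0.0664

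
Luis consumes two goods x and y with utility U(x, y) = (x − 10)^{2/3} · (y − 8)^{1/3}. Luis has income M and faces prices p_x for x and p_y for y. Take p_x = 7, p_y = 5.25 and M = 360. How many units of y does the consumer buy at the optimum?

y* = 23.746

MRS = 2·(y−8)/(x−10). Tangency with p_x/p_y gives y−8 = (1/2)·(p_x/p_y)·(x−10).
Substituting into the budget: x* = 10 + 2/3·(M − 10·p_x − 8·p_y)/p_x, and y* = 8 + 1/3·(…)/p_y.
Discretionary income = 360 − 10·7 − 8·5.25 = 248; y* = 8 + 1/3·248/5.25 = 23.746.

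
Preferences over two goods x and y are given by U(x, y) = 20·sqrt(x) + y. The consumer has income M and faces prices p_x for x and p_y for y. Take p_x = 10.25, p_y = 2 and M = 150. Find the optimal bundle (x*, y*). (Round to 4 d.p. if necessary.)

x* = 3.8073, y* = 55.4878

Utility is quasi-linear in y; the FOC for x is 10/√x = p_x/p_y.
Solve: √x = 10·p_y/p_x, so x*(p_x,p_y) = (10·p_y/p_x)², and y* = (M − p_x·x*)/p_y.
Plugging in: x* = (10·2/10.25)² = 3.8073, y* = 55.4878.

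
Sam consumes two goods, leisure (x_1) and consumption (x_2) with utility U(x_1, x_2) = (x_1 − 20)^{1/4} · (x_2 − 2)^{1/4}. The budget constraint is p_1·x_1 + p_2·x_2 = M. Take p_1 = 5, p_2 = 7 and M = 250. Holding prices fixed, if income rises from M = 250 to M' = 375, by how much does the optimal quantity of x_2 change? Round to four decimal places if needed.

MRS = (x_2−2)/(x_1−20). Tangency with p_1/p_2 gives x_2−2 = (p_1/p_2)·(x_1−20).
Substituting into the budget: x_1* = 20 + 0.5·(M − 20·p_1 − 2·p_2)/p_1, and x_2* = 2 + 0.5·(…)/p_2.
Discretionary income = 250 − 20·5 − 2·7 = 136; x_2* = 2 + 0.5·136/7 = 11.7143.
At M' = 375: x_2* = 20.6429. Change: 20.6429 − 11.7143 = 8.9286.

Δx_2* = 8.9286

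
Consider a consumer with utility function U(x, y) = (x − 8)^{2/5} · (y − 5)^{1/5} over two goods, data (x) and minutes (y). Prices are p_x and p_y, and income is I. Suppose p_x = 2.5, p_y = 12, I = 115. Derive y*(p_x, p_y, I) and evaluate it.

This is Cobb-Douglas in (x−8, y−5): tangency gives 0.4·p_y·(y−5) = 0.2·p_x·(x−8).
Substituting into the budget: x* = 8 + 2/3·(I − 8·p_x − 5·p_y)/p_x, and y* = 5 + 1/3·(…)/p_y.
Discretionary income = 115 − 8·2.5 − 5·12 = 35; y* = 5 + 1/3·35/12 = 5.9722.

y* = 5.9722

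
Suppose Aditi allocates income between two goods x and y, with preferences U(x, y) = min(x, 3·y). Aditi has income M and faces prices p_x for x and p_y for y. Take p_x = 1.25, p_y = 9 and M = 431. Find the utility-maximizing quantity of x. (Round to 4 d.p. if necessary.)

With perfect complements, no substitution: consume in ratio x:y = 3:1.
Budget: p_x·x + p_y·(1/3)·x = M, so (3·p_x + p_y)·x = 3·M.
Demand: x*(p_x,p_y,M) = 3·M/(3·p_x + p_y), y* = M/(3·p_x + p_y).
Here 3·1.25 + 9 = 12.75, giving x* = 101.4118.

x* = 101.4118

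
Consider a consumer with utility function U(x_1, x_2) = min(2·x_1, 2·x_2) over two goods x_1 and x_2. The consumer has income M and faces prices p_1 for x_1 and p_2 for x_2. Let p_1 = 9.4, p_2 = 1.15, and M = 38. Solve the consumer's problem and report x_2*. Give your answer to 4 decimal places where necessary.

x_2* = 3.6019

With perfect complements, no substitution: consume in ratio x_1:x_2 = 2:2.
Budget: p_1·x_1 + p_2·x_1 = M, so (2·p_1 + 2·p_2)·x_1 = 2·M.
Demand: x_1*(p_1,p_2,M) = 2·M/(2·p_1 + 2·p_2), x_2* = 2·M/(2·p_1 + 2·p_2).
Here 2·9.4 + 2·1.15 = 21.1, giving x_2* = 3.6019.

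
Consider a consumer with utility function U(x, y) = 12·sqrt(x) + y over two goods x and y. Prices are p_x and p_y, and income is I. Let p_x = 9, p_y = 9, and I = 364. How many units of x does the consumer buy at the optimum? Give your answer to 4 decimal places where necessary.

x* = 36

Plugging in: x* = (6·9/9)² = 36.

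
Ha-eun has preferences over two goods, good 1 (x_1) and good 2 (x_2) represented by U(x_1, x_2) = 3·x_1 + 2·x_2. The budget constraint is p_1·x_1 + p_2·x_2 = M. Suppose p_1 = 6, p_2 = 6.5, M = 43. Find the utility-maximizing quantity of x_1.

Linear utility — the consumer picks whichever good has higher MU/price: 3/6 = 0.5 vs 2/6.5 = 0.3077.
x_1 gives more utility per dollar, so spend all income on x_1: x_1* = M/p_1, x_2* = 0.
Numerically: x_1* = 7.1667, x_2* = 0.

x_1* = 7.1667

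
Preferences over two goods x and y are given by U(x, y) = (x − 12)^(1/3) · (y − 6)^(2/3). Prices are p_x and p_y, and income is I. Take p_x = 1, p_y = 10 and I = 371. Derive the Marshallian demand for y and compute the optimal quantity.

y* = 25.9333

MRS = (1/2)·(y−6)/(x−12). Tangency with p_x/p_y gives y−6 = 2·(p_x/p_y)·(x−12).
After buying the subsistence bundle (12, 6), a share 1/3 of the remaining income goes to x: x* = 12 + 1/3·(I − 12p_x − 6p_y)/p_x.
Discretionary income = 371 − 12·1 − 6·10 = 299; y* = 6 + 2/3·299/10 = 25.9333.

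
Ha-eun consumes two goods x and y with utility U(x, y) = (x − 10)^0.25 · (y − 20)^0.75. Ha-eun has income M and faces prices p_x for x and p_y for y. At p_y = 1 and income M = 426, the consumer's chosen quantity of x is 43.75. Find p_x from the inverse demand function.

p_x = 2.8

MRS = (1/3)·(y−20)/(x−10). Tangency with p_x/p_y gives y−20 = 3·(p_x/p_y)·(x−10).
Substituting into the budget: x* = 10 + 0.25·(M − 10·p_x − 20·p_y)/p_x, and y* = 20 + 0.75·(…)/p_y.
Set x* = 43.75 in the demand function and solve for p_x: p_x = 2.8.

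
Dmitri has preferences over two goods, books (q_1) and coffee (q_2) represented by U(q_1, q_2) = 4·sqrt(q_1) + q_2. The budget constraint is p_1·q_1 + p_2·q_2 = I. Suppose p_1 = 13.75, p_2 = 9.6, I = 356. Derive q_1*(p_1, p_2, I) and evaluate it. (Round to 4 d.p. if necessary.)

q_1* = 1.9498

Plugging in: q_1* = (2·9.6/13.75)² = 1.9498.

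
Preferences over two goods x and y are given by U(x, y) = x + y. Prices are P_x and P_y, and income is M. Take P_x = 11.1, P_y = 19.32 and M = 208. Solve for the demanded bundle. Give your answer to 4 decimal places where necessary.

x* = 18.7387, y* = 0

Linear utility — the consumer picks whichever good has higher MU/price: 1/11.1 = 0.0901 vs 1/19.32 = 0.0518.
x gives more utility per dollar, so spend all income on x: x* = M/P_x, y* = 0.
Numerically: x* = 18.7387, y* = 0.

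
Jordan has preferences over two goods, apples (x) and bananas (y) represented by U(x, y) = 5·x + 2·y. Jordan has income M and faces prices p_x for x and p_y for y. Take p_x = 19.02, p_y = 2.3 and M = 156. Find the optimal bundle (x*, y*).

Perfect substitutes: compare marginal utility per dollar. 5/p_x vs 2/p_y → 0.2629 vs 0.8696.
y gives more utility per dollar, so spend all income on y: y* = M/p_y, x* = 0.
Numerically: x* = 0, y* = 67.8261.

x* = 0, y* = 67.8261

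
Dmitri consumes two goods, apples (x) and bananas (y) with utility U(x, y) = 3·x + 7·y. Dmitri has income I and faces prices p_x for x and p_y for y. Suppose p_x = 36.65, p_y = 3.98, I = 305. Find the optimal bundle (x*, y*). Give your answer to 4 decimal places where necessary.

Perfect substitutes: compare marginal utility per dollar. 3/p_x vs 7/p_y → 0.0819 vs 1.7588.
y gives more utility per dollar, so spend all income on y: y* = I/p_y, x* = 0.
Numerically: x* = 0, y* = 76.6332.

x* = 0, y* = 76.6332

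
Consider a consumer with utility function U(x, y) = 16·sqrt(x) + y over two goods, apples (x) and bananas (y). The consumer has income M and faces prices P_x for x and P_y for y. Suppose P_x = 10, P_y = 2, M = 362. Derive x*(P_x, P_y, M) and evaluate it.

x* = 2.56

MU_x = 8/√x, MU_y = 1. Tangency: 8/√x = P_x/P_y.
Solve: √x = 8·P_y/P_x, so x*(P_x,P_y) = (8·P_y/P_x)², and y* = (M − P_x·x*)/P_y.
Plugging in: x* = (8·2/10)² = 2.56.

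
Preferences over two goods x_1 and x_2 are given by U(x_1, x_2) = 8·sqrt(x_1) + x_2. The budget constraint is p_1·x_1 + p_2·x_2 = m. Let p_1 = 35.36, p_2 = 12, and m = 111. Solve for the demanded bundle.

x_1* = 1.8427, x_2* = 3.8201

MU_x_1 = 4/√x_1, MU_x_2 = 1. Tangency: 4/√x_1 = p_1/p_2.
Thus x_1* = (4·p_2/p_1)² — independent of m — with the rest of income spent on x_2.
Plugging in: x_1* = (4·12/35.36)² = 1.8427, x_2* = 3.8201.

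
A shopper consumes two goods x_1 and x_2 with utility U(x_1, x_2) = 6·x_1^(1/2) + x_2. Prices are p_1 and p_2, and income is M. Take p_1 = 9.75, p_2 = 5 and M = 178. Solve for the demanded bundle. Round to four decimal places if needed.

MU_x_1 = 3/√x_1, MU_x_2 = 1. Tangency: 3/√x_1 = p_1/p_2.
Solve: √x_1 = 3·p_2/p_1, so x_1*(p_1,p_2) = (3·p_2/p_1)², and x_2* = (M − p_1·x_1*)/p_2.
Plugging in: x_1* = (3·5/9.75)² = 2.3669, x_2* = 30.9846.

x_1* = 2.3669, x_2* = 30.9846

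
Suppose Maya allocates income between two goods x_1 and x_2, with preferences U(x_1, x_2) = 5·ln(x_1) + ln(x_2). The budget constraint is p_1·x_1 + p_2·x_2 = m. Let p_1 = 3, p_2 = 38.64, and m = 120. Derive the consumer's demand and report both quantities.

x_1* = 33.3333, x_2* = 0.5176

At p_1=3, p_2=38.64, m=120: x_1* = 5/6·120/3 = 33.3333, x_2* = 0.5176.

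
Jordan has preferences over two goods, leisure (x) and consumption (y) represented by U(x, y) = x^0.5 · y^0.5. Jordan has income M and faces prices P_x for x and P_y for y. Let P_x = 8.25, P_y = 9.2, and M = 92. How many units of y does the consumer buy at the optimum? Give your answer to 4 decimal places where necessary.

Tangency: MRS = y/x = P_x/P_y.
Rearranging, P_y·y = P_x·x. Substituting into the budget gives P_x·x·(1 + 1) = M.
Demand: x*(P_x,P_y,M) = 0.5·M/P_x and y* = 0.5·M/P_y.
At P_x=8.25, P_y=9.2, M=92: y* = 0.5·92/9.2 = 5.

y* = 5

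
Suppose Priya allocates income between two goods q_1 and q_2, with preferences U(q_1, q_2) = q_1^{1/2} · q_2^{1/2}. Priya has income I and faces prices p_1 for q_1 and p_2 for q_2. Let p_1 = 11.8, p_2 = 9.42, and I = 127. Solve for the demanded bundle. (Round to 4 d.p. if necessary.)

Demand: q_1*(p_1,p_2,I) = 0.5·I/p_1 and q_2* = 0.5·I/p_2.
At p_1=11.8, p_2=9.42, I=127: q_1* = 0.5·127/11.8 = 5.3814, q_2* = 6.741.

q_1* = 5.3814, q_2* = 6.741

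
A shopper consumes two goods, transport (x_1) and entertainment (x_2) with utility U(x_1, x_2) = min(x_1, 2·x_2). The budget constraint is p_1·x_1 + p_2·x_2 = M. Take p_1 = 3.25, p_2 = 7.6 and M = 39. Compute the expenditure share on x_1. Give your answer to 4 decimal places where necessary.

Leontief preferences: the optimum is at the kink where x_1/2 = x_2/1, i.e. x_2 = (1/2)·x_1.
Budget: p_1·x_1 + p_2·(1/2)·x_1 = M, so (2·p_1 + p_2)·x_1 = 2·M.
Demand: x_1*(p_1,p_2,M) = 2·M/(2·p_1 + p_2), x_2* = M/(2·p_1 + p_2).
Here 2·3.25 + 7.6 = 14.1, giving x_1* = 5.5319 and x_2* = 2.766.
Expenditure on x_1: 3.25·5.5319 = 17.9787; share = 0.461.

share on x_1 = 0.461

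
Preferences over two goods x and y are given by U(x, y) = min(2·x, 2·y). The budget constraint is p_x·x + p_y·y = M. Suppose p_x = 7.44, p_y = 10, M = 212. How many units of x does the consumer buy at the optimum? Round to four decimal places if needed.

With perfect complements, no substitution: consume in ratio x:y = 2:2.
Budget: p_x·x + p_y·x = M, so (2·p_x + 2·p_y)·x = 2·M.
Demand: x*(p_x,p_y,M) = 2·M/(2·p_x + 2·p_y), y* = 2·M/(2·p_x + 2·p_y).
Here 2·7.44 + 2·10 = 34.88, giving x* = 12.156.

x* = 12.156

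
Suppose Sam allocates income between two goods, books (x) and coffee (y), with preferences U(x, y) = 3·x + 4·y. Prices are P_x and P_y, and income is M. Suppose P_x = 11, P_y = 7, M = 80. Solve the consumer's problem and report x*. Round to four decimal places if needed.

x* = 0

Numerically: x* = 0, y* = 11.4286.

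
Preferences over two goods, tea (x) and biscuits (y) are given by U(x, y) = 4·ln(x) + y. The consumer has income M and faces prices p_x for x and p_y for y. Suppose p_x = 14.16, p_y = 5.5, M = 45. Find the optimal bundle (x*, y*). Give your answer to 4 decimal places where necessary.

Set MRS = p_x/p_y: (4/x)/1 = p_x/p_y.
So x*(p_x,p_y) = 4·p_y/p_x, independent of income; and y* = (M − 4·p_y)/p_y.
At the given prices: x* = 4·5.5/14.16 = 1.5537, and y* = 4.1818.

x* = 1.5537, y* = 4.1818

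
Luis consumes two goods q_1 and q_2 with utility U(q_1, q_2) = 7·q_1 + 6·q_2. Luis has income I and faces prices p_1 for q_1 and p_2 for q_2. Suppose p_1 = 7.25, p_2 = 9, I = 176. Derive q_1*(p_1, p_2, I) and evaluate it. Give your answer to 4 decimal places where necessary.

q_1* = 24.2759

Linear utility — the consumer picks whichever good has higher MU/price: 7/7.25 = 0.9655 vs 6/9 = 0.6667.
q_1 gives more utility per dollar, so spend all income on q_1: q_1* = I/p_1, q_2* = 0.
Numerically: q_1* = 24.2759, q_2* = 0.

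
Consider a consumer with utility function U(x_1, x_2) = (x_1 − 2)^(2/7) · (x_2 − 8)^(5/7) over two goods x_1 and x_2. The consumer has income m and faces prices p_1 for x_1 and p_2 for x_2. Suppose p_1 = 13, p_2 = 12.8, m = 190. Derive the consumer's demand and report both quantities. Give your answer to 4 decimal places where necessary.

x_1* = 3.3538, x_2* = 11.4375

This is Cobb-Douglas in (x_1−2, x_2−8): tangency gives 2/7·p_2·(x_2−8) = 5/7·p_1·(x_1−2).
Substituting into the budget: x_1* = 2 + 2/7·(m − 2·p_1 − 8·p_2)/p_1, and x_2* = 8 + 5/7·(…)/p_2.
Discretionary income = 190 − 2·13 − 8·12.8 = 61.6; x_1* = 2 + 2/7·61.6/13 = 3.3538; x_2* = 8 + 5/7·61.6/12.8 = 11.4375.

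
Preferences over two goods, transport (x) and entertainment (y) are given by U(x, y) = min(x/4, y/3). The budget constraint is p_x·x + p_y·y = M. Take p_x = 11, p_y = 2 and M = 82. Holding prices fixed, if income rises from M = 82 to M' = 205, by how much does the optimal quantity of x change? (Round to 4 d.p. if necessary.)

Δx* = 9.84

Leontief preferences: the optimum is at the kink where x/4 = y/3, i.e. y = (3/4)·x.
Budget: p_x·x + p_y·(3/4)·x = M, so (4·p_x + 3·p_y)·x = 4·M.
Demand: x*(p_x,p_y,M) = 4·M/(4·p_x + 3·p_y), y* = 3·M/(4·p_x + 3·p_y).
Here 4·11 + 3·2 = 50, giving x* = 6.56.
At M' = 205: x* = 16.4. Change: 16.4 − 6.56 = 9.84.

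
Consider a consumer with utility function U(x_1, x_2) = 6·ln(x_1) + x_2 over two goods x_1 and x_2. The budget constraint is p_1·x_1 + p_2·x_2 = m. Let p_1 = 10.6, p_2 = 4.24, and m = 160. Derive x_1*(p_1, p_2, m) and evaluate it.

MU_x_1 = 6/x_1, MU_x_2 = 1. Tangency: 6/x_1 = p_1/p_2.
So x_1*(p_1,p_2) = 6·p_2/p_1, independent of income; and x_2* = (m − 6·p_2)/p_2.
At the given prices: x_1* = 6·4.24/10.6 = 2.4.

x_1* = 2.4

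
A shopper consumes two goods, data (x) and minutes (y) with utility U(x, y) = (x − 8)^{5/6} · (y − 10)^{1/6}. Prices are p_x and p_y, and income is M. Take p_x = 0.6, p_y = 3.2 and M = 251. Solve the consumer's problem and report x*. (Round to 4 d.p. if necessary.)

Let x' = x−8, y' = y−10. MRS = 5·y'/x' = p_x/p_y.
Substituting into the budget: x* = 8 + 5/6·(M − 8·p_x − 10·p_y)/p_x, and y* = 10 + 1/6·(…)/p_y.
Discretionary income = 251 − 8·0.6 − 10·3.2 = 214.2; x* = 8 + 5/6·214.2/0.6 = 305.5.

x* = 305.5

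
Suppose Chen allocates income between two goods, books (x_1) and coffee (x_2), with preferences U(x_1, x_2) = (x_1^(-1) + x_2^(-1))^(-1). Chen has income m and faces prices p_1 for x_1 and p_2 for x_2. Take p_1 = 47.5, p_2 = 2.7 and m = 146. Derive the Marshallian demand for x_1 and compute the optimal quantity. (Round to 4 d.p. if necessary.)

x_1* = 2.4819

MRS = MU_x_1/MU_x_2 = (x_2/x_1)^(2). Set equal to p_1/p_2.
Solve for the ratio: x_2/x_1 = [p_1/p_2]^(0.5).
Substitute x_2 = (x_2/x_1)·x_1 into the budget: x_1* = m/(p_1 + p_2·(x_2/x_1)).
Numerically x_2/x_1 = 4.194352, so x_1* = 146/(47.5 + 2.7·4.194352) = 2.4819.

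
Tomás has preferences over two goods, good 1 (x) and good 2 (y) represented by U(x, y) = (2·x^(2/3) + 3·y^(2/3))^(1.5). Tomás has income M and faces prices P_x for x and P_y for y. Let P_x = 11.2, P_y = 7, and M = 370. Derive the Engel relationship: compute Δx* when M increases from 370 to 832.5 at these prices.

Δx* = 4.2837

With the ratio pinned down, the budget gives x* = M/(P_x + P_y·(y/x)) and y* = (y/x)·x*.
Numerically y/x = 13.824, so x* = 370/(11.2 + 7·13.824) = 3.4269.
At M' = 832.5: x* = 7.7106. Change: 7.7106 − 3.4269 = 4.2837.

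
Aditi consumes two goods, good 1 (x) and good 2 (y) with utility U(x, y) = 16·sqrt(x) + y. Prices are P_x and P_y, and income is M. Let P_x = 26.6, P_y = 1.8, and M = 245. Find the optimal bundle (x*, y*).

x* = 0.2931, y* = 131.7803

Utility is quasi-linear in y; the FOC for x is 8/√x = P_x/P_y.
Solve: √x = 8·P_y/P_x, so x*(P_x,P_y) = (8·P_y/P_x)², and y* = (M − P_x·x*)/P_y.
Plugging in: x* = (8·1.8/26.6)² = 0.2931, y* = 131.7803.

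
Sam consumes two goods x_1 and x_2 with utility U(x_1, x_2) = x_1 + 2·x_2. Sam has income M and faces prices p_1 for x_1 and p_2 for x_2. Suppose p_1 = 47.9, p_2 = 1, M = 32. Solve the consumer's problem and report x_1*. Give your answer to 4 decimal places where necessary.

Numerically: x_1* = 0, x_2* = 32.

x_1* = 0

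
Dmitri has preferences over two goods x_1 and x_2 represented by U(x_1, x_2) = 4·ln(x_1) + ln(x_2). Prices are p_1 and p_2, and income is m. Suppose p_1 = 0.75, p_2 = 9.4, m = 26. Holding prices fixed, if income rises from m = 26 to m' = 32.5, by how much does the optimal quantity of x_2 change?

Δx_2* = 0.1383

At p_1=0.75, p_2=9.4, m=26: x_2* = 0.2·26/9.4 = 0.5532.
At m' = 32.5: x_2* = 0.6915. Change: 0.6915 − 0.5532 = 0.1383.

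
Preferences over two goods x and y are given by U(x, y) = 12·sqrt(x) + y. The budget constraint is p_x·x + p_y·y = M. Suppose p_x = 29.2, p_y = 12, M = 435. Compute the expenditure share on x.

share on x = 0.4081

Plugging in: x* = (6·12/29.2)² = 6.0799, y* = 21.4555.
Expenditure on x: 29.2·6.0799 = 177.5342; share = 0.4081.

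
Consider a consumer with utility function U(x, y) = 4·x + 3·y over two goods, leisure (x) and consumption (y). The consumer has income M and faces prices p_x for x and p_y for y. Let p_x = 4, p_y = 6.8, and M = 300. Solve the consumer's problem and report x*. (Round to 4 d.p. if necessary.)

x* = 75

Linear utility — the consumer picks whichever good has higher MU/price: 4/4 = 1 vs 3/6.8 = 0.4412.
x gives more utility per dollar, so spend all income on x: x* = M/p_x, y* = 0.
Numerically: x* = 75, y* = 0.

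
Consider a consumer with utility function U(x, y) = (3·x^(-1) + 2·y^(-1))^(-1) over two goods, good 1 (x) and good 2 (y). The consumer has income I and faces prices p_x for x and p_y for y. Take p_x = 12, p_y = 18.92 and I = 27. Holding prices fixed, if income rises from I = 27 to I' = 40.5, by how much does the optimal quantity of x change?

MU_x ∝ 3·x^(-2), MU_y ∝ 2·y^(-2), so MRS = (3/2)·(y/x)^(2) = p_x/p_y.
Solve for the ratio: y/x = [(2/3)·p_x/p_y]^(0.5).
With the ratio pinned down, the budget gives x* = I/(p_x + p_y·(y/x)) and y* = (y/x)·x*.
Numerically y/x = 0.650256, so x* = 27/(12 + 18.92·0.650256) = 1.111.
At I' = 40.5: x* = 1.6665. Change: 1.6665 − 1.111 = 0.5555.

Δx* = 0.5555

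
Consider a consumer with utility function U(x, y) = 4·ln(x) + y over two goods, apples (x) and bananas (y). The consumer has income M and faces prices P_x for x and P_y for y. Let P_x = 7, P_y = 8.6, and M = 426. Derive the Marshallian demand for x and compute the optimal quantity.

x* = 4.9143

So x*(P_x,P_y) = 4·P_y/P_x, independent of income; and y* = (M − 4·P_y)/P_y.
At the given prices: x* = 4·8.6/7 = 4.9143.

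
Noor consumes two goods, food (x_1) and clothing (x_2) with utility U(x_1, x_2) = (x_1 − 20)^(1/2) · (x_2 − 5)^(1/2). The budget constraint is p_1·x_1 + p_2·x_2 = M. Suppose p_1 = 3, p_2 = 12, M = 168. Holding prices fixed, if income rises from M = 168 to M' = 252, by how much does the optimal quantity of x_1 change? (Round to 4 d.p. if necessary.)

This is Cobb-Douglas in (x_1−20, x_2−5): tangency gives 0.5·p_2·(x_2−5) = 0.5·p_1·(x_1−20).
After buying the subsistence bundle (20, 5), a share 0.5 of the remaining income goes to x_1: x_1* = 20 + 0.5·(M − 20p_1 − 5p_2)/p_1.
Discretionary income = 168 − 20·3 − 5·12 = 48; x_1* = 20 + 0.5·48/3 = 28.
At M' = 252: x_1* = 42. Change: 42 − 28 = 14.

Δx_1* = 14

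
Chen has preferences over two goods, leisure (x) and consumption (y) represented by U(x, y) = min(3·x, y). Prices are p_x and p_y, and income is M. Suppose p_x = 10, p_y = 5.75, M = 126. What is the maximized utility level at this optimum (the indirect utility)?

Leontief preferences: the optimum is at the kink where x/1 = y/3, i.e. y = 3·x.
Budget: p_x·x + p_y·3·x = M, so (p_x + 3·p_y)·x = M.
Demand: x*(p_x,p_y,M) = M/(p_x + 3·p_y), y* = 3·M/(p_x + 3·p_y).
Here 10 + 3·5.75 = 27.25, giving x* = 4.6239 and y* = 13.8716.
Utility at the optimum: U(4.6239, 13.8716) = 13.8716.

V = 13.8716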